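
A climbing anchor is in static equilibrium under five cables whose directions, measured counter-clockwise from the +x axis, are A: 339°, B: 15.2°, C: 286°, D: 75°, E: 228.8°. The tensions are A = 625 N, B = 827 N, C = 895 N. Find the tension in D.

T_D ≈ 4070 N

Resolve: ΣF_x = 625 cos 339° + 827 cos 15.2° + 895 cos 286° + T_D cos 75° + T_E cos 228.8° = 0.
        ΣF_y = 625 sin 339° + 827 sin 15.2° + 895 sin 286° + T_D sin 75° + T_E sin 228.8° = 0.
The known terms sum to (1628, -867.5) N, so 0.2588 T_D − 0.6587 T_E = -1628 and 0.9659 T_D − 0.7524 T_E = 867.5.
Solving simultaneously: T_D = 4069 N, T_E = 4071 N.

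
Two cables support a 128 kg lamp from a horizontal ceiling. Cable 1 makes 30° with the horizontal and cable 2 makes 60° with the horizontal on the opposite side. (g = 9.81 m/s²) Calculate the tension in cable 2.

Weight W = 128 × 9.81 = 1256 N acts straight down.
Horizontal: T_1 cos 30° = T_2 cos 60°  →  T_1 = 0.5774 T_2.
Vertical: T_1 sin 30° + T_2 sin 60° = 1256.
Substituting the horizontal relation into the vertical equation gives 1.155 T_2 = 1256, so T_2 = 1087 N.

T_2 ≈ 1090 N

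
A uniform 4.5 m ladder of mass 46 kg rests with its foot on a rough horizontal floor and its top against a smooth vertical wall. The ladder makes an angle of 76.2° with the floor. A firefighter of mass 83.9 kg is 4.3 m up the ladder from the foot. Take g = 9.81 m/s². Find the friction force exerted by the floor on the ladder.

f ≈ 249 N

Torques about the foot: N_wall · 4.5 sin 76.2° = 46×9.81×2.25 cos 76.2° + 83.9×9.81×4.3 cos 76.2° → N_wall = 248.6 N.
ΣF_x = 0: f_floor = N_wall = 248.6 N.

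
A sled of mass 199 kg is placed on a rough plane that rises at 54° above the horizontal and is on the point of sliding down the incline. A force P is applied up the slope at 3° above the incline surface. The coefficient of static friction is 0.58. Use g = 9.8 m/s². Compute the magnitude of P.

P ≈ 943 N

On the verge of sliding down the incline, friction equals μN and acts up the slope.
Perpendicular: N + P sin 3° = W cos 54° = 1146 N.
Along incline: P cos 3° + μN = W sin 54° with W sin 54° = 1578 N.
Solving the pair for P and N: P = 942.8 N, N = 1097 N (and f = μN = 636.2 N).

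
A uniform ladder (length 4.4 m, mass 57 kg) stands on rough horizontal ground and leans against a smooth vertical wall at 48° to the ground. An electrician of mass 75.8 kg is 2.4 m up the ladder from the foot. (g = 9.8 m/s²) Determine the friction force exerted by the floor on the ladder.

f ≈ 616 N

Torques about the foot: N_wall · 4.4 sin 48° = 57×9.8×2.2 cos 48° + 75.8×9.8×2.4 cos 48° → N_wall = 616.31 N.
ΣF_x = 0: f_floor = N_wall = 616.31 N.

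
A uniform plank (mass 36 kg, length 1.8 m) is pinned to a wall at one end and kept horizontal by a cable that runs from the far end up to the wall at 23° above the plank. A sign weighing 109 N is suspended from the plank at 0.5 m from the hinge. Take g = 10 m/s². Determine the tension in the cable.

Take torques about the hinge: T sin 23° · 1.8 = 36×10×0.9 + 109×0.5 = 378.5 N·m.
So T = 378.5 / (0.3907 × 1.8) = 538.16 N.

T ≈ 538 N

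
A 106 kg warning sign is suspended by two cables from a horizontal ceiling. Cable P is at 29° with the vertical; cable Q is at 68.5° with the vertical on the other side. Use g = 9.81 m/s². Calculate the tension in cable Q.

Angles from the horizontal: cable P is 90° − 29° = 61°, cable Q is 90° − 68.5° = 21.5°.
Weight W = 106 × 9.81 = 1040 N acts straight down.
Horizontal: T_P cos 61° = T_Q cos 21.5°  →  T_P = 1.919 T_Q.
Vertical: T_P sin 61° + T_Q sin 21.5° = 1040.
Substituting the horizontal relation into the vertical equation gives 2.045 T_Q = 1040, so T_Q = 508.5 N.

T_Q ≈ 508 N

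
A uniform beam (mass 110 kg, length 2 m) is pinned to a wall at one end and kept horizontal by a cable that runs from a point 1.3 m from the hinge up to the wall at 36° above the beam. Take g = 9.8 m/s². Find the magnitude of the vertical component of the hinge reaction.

|H_y| ≈ 249 N

Take torques about the hinge: T sin 36° · 1.3 = 110×9.8×1 = 1078 N·m.
So T = 1078 / (0.5878 × 1.3) = 1410.8 N.
ΣF_y = 0: H_y = (110×9.8) − T sin 36° = 1078 − 829.23 = 248.77 N.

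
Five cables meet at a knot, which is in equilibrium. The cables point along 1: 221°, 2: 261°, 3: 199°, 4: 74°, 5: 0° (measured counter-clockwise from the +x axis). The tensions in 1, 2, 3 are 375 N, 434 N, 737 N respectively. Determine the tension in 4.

T_4 ≈ 951 N

Resolve: ΣF_x = 375 cos 221° + 434 cos 261° + 737 cos 199° + T_4 cos 74° + T_5 cos 0° = 0.
        ΣF_y = 375 sin 221° + 434 sin 261° + 737 sin 199° + T_4 sin 74° + T_5 sin 0° = 0.
The known terms sum to (-1048, -914.6) N, so 0.2756 T_4 + 1.0000 T_5 = 1048 and 0.9613 T_4 + 0.0000 T_5 = 914.6.
Solving simultaneously: T_4 = 951.5 N, T_5 = 785.5 N.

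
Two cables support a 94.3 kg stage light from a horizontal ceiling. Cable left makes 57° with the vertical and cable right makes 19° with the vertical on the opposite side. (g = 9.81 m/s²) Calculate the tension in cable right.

T_right ≈ 800 N

Angles from the horizontal: cable left is 90° − 57° = 33°, cable right is 90° − 19° = 71°.
Weight W = 94.3 × 9.81 = 925.1 N acts straight down.
Horizontal: T_left cos 33° = T_right cos 71°  →  T_left = 0.3882 T_right.
Vertical: T_left sin 33° + T_right sin 71° = 925.1.
Substituting the horizontal relation into the vertical equation gives 1.157 T_right = 925.1, so T_right = 799.6 N.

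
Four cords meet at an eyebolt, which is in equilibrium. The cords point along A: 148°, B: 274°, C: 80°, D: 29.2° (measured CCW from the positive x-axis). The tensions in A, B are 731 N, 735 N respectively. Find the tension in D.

T_D ≈ 645 N

Resolve: ΣF_x = 731 cos 148° + 735 cos 274° + T_C cos 80° + T_D cos 29.2° = 0.
        ΣF_y = 731 sin 148° + 735 sin 274° + T_C sin 80° + T_D sin 29.2° = 0.
The known terms sum to (-568.7, -345.8) N, so 0.1736 T_C + 0.8729 T_D = 568.7 and 0.9848 T_C + 0.4879 T_D = 345.8.
Solving simultaneously: T_C = 31.57 N, T_D = 645.2 N.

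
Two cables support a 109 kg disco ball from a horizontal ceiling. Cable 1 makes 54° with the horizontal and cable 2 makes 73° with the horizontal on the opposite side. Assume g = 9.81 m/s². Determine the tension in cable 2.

Weight W = 109 × 9.81 = 1069 N acts straight down.
Horizontal: T_1 cos 54° = T_2 cos 73°  →  T_1 = 0.4974 T_2.
Vertical: T_1 sin 54° + T_2 sin 73° = 1069.
Substituting the horizontal relation into the vertical equation gives 1.359 T_2 = 1069, so T_2 = 787 N.

T_2 ≈ 787 N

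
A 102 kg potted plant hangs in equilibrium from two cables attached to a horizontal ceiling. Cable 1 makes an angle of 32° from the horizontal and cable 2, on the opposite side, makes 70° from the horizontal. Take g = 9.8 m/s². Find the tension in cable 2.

Weight W = 102 × 9.8 = 999.6 N acts straight down.
Horizontal: T_1 cos 32° = T_2 cos 70°  →  T_1 = 0.4033 T_2.
Vertical: T_1 sin 32° + T_2 sin 70° = 999.6.
Substituting the horizontal relation into the vertical equation gives 1.153 T_2 = 999.6, so T_2 = 866.6 N.

T_2 ≈ 867 N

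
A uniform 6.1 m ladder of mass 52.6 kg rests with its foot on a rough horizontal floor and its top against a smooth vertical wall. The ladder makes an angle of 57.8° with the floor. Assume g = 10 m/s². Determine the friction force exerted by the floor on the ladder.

Torques about the foot: N_wall · 6.1 sin 57.8° = 52.6×10×3.05 cos 57.8° → N_wall = 165.62 N.
ΣF_x = 0: f_floor = N_wall = 165.62 N.

f ≈ 166 N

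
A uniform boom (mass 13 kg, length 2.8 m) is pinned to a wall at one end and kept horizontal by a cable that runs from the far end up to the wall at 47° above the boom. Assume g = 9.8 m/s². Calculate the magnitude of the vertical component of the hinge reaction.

Take torques about the hinge: T sin 47° · 2.8 = 13×9.8×1.4 = 178.36 N·m.
So T = 178.36 / (0.7314 × 2.8) = 87.099 N.
ΣF_y = 0: H_y = (13×9.8) − T sin 47° = 127.4 − 63.7 = 63.7 N.

|H_y| ≈ 63.7 N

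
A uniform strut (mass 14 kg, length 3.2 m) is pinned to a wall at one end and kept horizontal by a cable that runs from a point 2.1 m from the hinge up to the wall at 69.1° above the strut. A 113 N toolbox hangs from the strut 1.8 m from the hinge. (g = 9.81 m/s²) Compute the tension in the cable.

Take torques about the hinge: T sin 69.1° · 2.1 = 14×9.81×1.6 + 113×1.8 = 423.14 N·m.
So T = 423.14 / (0.9342 × 2.1) = 215.69 N.

T ≈ 216 N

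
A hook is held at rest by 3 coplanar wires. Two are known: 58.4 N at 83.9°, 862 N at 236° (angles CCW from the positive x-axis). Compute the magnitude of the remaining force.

Sum the known components: ΣF_x = -475.8 N, ΣF_y = -656.6 N.
For equilibrium the remaining force must supply (−ΣF_x, −ΣF_y) = (475.8, 656.6) N.
Magnitude = √((475.8)² + (656.6)²) = 810.8 N; direction = atan2(656.6, 475.8) = 54.1°.

F ≈ 811 N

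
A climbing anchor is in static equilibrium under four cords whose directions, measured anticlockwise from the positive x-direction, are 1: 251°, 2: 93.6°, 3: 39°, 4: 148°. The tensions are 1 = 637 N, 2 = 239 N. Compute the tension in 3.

T_3 ≈ 451 N

Resolve: ΣF_x = 637 cos 251° + 239 cos 93.6° + T_3 cos 39° + T_4 cos 148° = 0.
        ΣF_y = 637 sin 251° + 239 sin 93.6° + T_3 sin 39° + T_4 sin 148° = 0.
The known terms sum to (-222.4, -363.8) N, so 0.7771 T_3 − 0.8480 T_4 = 222.4 and 0.6293 T_3 + 0.5299 T_4 = 363.8.
Solving simultaneously: T_3 = 450.9 N, T_4 = 151 N.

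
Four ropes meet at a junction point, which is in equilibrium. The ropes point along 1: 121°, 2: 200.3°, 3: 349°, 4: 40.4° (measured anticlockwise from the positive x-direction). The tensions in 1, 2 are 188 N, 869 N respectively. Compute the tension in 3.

Resolve: ΣF_x = 188 cos 121° + 869 cos 200.3° + T_3 cos 349° + T_4 cos 40.4° = 0.
        ΣF_y = 188 sin 121° + 869 sin 200.3° + T_3 sin 349° + T_4 sin 40.4° = 0.
The known terms sum to (-911.9, -140.3) N, so 0.9816 T_3 + 0.7615 T_4 = 911.9 and -0.1908 T_3 + 0.6481 T_4 = 140.3.
Solving simultaneously: T_3 = 619.5 N, T_4 = 398.9 N.

T_3 ≈ 619 N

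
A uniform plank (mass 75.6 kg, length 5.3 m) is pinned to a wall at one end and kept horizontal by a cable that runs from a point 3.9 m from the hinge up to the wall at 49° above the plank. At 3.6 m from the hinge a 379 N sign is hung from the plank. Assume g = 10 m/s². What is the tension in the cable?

Take torques about the hinge: T sin 49° · 3.9 = 75.6×10×2.65 + 379×3.6 = 3367.8 N·m.
So T = 3367.8 / (0.7547 × 3.9) = 1144.2 N.

T ≈ 1140 N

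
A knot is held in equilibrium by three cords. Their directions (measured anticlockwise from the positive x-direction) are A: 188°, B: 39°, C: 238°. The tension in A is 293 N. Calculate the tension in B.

Resolve: ΣF_x = 293 cos 188° + T_B cos 39° + T_C cos 238° = 0.
        ΣF_y = 293 sin 188° + T_B sin 39° + T_C sin 238° = 0.
The known terms sum to (-290.1, -40.78) N, so 0.7771 T_B − 0.5299 T_C = 290.1 and 0.6293 T_B − 0.8480 T_C = 40.78.
Solving simultaneously: T_B = 689.4 N, T_C = 463.5 N.

T_B ≈ 689 N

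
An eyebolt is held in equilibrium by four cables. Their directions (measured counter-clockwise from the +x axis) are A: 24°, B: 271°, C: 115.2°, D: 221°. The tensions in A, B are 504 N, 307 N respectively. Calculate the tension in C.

Resolve: ΣF_x = 504 cos 24° + 307 cos 271° + T_C cos 115.2° + T_D cos 221° = 0.
        ΣF_y = 504 sin 24° + 307 sin 271° + T_C sin 115.2° + T_D sin 221° = 0.
The known terms sum to (465.8, -102) N, so -0.4258 T_C − 0.7547 T_D = -465.8 and 0.9048 T_C − 0.6561 T_D = 102.
Solving simultaneously: T_C = 397.6 N, T_D = 392.9 N.

T_C ≈ 398 N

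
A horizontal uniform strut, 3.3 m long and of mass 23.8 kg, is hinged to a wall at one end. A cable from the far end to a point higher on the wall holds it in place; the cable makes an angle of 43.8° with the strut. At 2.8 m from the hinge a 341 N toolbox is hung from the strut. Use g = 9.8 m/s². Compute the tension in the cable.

T ≈ 587 N

Take torques about the hinge: T sin 43.8° · 3.3 = 23.8×9.8×1.65 + 341×2.8 = 1339.6 N·m.
So T = 1339.6 / (0.6921 × 3.3) = 586.52 N.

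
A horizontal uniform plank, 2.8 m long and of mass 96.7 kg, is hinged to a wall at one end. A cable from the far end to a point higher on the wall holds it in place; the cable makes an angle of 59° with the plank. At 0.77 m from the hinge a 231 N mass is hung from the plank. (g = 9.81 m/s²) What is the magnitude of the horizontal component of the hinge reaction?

H_x ≈ 323 N

Take torques about the hinge: T sin 59° · 2.8 = 96.7×9.81×1.4 + 231×0.77 = 1505.9 N·m.
So T = 1505.9 / (0.8572 × 2.8) = 627.46 N.
ΣF_x = 0: H_x = T cos 59° = 323.17 N.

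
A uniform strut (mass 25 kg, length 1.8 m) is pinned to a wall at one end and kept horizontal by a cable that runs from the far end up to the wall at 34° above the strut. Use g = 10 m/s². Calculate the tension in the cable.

T ≈ 224 N

Take torques about the hinge: T sin 34° · 1.8 = 25×10×0.9 = 225 N·m.
So T = 225 / (0.5592 × 1.8) = 223.54 N.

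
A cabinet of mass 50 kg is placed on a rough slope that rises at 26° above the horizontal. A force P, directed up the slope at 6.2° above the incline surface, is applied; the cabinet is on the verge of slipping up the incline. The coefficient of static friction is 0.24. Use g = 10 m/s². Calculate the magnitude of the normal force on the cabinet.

N ≈ 415 N

On the verge of sliding up the incline, friction equals μN and acts down the slope.
Perpendicular: N + P sin 6.2° = W cos 26° = 449.4 N.
Along incline: P cos 6.2° = W sin 26° + μN  with W sin 26° = 219.2 N.
Solving the pair for P and N: P = 320.6 N, N = 414.8 N (and f = μN = 99.55 N).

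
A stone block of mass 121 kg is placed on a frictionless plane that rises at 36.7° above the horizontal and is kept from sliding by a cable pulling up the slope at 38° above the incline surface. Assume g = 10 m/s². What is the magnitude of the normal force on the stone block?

N ≈ 405 N

Take axes along and perpendicular to the incline. Weight components: W sin 36.7° = 723.1 N down-slope, W cos 36.7° = 970.1 N into the surface.
Along incline: T cos 38° = W sin 36.7° → T = 917.7 N.
Perpendicular: N = W cos 36.7° − T sin 38° = 405.2 N.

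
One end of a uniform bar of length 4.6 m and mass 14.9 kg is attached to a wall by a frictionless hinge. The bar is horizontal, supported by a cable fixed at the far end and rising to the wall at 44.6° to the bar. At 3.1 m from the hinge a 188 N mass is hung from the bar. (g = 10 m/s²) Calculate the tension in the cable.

Take torques about the hinge: T sin 44.6° · 4.6 = 14.9×10×2.3 + 188×3.1 = 925.5 N·m.
So T = 925.5 / (0.7022 × 4.6) = 286.54 N.

T ≈ 287 N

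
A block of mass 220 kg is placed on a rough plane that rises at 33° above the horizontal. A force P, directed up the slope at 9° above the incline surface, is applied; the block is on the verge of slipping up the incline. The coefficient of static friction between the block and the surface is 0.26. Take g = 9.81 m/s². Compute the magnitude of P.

P ≈ 1600 N

On the verge of sliding up the incline, friction equals μN and acts down the slope.
Perpendicular: N + P sin 9° = W cos 33° = 1810 N.
Along incline: P cos 9° = W sin 33° + μN  with W sin 33° = 1175 N.
Solving the pair for P and N: P = 1601 N, N = 1560 N (and f = μN = 405.5 N).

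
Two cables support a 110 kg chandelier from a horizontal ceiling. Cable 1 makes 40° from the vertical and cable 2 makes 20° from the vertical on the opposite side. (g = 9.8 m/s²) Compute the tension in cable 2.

T_2 ≈ 800 N

Angles from the horizontal: cable 1 is 90° − 40° = 50°, cable 2 is 90° − 20° = 70°.
Weight W = 110 × 9.8 = 1078 N acts straight down.
Horizontal: T_1 cos 50° = T_2 cos 70°  →  T_1 = 0.5321 T_2.
Vertical: T_1 sin 50° + T_2 sin 70° = 1078.
Substituting the horizontal relation into the vertical equation gives 1.347 T_2 = 1078, so T_2 = 800.1 N.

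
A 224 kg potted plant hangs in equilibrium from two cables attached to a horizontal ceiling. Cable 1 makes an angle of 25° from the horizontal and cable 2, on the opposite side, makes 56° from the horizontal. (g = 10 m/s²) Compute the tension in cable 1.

T_1 ≈ 1270 N

Weight W = 224 × 10 = 2240 N acts straight down.
Horizontal: T_1 cos 25° = T_2 cos 56°  →  T_2 = 1.621 T_1.
Vertical: T_1 sin 25° + T_2 sin 56° = 2240.
Substituting the horizontal relation into the vertical equation gives 1.766 T_1 = 2240, so T_1 = 1268 N.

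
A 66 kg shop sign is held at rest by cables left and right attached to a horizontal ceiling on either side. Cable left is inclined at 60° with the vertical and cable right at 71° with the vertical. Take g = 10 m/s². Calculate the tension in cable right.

T_right ≈ 757 N

Angles from the horizontal: cable left is 90° − 60° = 30°, cable right is 90° − 71° = 19°.
Weight W = 66 × 10 = 660 N acts straight down.
Horizontal: T_left cos 30° = T_right cos 19°  →  T_left = 1.092 T_right.
Vertical: T_left sin 30° + T_right sin 19° = 660.
Substituting the horizontal relation into the vertical equation gives 0.8715 T_right = 660, so T_right = 757.3 N.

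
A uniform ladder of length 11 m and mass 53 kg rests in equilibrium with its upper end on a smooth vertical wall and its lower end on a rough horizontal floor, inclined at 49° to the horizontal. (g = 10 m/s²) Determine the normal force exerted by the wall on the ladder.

Torques about the foot: N_wall · 11 sin 49° = 53×10×5.5 cos 49° → N_wall = 230.36 N.

N_wall ≈ 230 N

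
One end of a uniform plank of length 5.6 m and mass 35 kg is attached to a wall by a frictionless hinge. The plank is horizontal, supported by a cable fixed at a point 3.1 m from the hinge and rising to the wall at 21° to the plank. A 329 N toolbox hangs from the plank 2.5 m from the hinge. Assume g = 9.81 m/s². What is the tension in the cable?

Take torques about the hinge: T sin 21° · 3.1 = 35×9.81×2.8 + 329×2.5 = 1783.9 N·m.
So T = 1783.9 / (0.3584 × 3.1) = 1605.7 N.

T ≈ 1610 N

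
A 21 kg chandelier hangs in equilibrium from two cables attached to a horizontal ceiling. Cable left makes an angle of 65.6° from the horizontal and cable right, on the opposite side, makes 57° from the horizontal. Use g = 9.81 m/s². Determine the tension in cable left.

T_left ≈ 133 N

Weight W = 21 × 9.81 = 206 N acts straight down.
Horizontal: T_left cos 65.6° = T_right cos 57°  →  T_right = 0.7585 T_left.
Vertical: T_left sin 65.6° + T_right sin 57° = 206.
Substituting the horizontal relation into the vertical equation gives 1.547 T_left = 206, so T_left = 133.2 N.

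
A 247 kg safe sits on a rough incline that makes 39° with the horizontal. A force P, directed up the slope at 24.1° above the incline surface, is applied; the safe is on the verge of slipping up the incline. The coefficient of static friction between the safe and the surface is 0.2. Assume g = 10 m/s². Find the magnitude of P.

On the verge of sliding up the incline, friction equals μN and acts down the slope.
Perpendicular: N + P sin 24.1° = W cos 39° = 1920 N.
Along incline: P cos 24.1° = W sin 39° + μN  with W sin 39° = 1554 N.
Solving the pair for P and N: P = 1949 N, N = 1124 N (and f = μN = 224.7 N).

P ≈ 1950 N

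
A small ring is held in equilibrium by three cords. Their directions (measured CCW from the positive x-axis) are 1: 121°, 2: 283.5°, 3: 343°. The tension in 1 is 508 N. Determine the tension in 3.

T_3 ≈ 177 N

Resolve: ΣF_x = 508 cos 121° + T_2 cos 283.5° + T_3 cos 343° = 0.
        ΣF_y = 508 sin 121° + T_2 sin 283.5° + T_3 sin 343° = 0.
The known terms sum to (-261.6, 435.4) N, so 0.2334 T_2 + 0.9563 T_3 = 261.6 and -0.9724 T_2 − 0.2924 T_3 = -435.4.
Solving simultaneously: T_2 = 394.5 N, T_3 = 177.3 N.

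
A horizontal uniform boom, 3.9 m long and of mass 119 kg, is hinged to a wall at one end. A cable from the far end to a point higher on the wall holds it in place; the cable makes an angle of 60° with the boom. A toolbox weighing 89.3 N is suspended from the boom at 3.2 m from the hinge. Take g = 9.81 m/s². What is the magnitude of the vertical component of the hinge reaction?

|H_y| ≈ 600 N

Take torques about the hinge: T sin 60° · 3.9 = 119×9.81×1.95 + 89.3×3.2 = 2562.2 N·m.
So T = 2562.2 / (0.8660 × 3.9) = 758.6 N.
ΣF_y = 0: H_y = (119×9.81 + 89.3) − T sin 60° = 1256.7 − 656.97 = 599.72 N.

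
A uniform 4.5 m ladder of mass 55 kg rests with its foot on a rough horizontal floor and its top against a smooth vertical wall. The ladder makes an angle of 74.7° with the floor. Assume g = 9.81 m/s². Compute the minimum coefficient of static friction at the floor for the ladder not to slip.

ΣF_y = 0: N_floor = 55×9.81 = 539.55 N.
Torques about the foot: N_wall · 4.5 sin 74.7° = 55×9.81×2.25 cos 74.7° → N_wall = 73.802 N.
ΣF_x = 0: f_floor = N_wall = 73.802 N.
μ_min = f_floor / N_floor = 73.802 / 539.55 = 0.1368.

μ_min ≈ 0.137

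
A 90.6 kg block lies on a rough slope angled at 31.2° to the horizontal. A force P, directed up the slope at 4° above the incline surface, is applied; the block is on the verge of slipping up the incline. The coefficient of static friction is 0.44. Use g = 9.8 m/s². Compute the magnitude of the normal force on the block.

N ≈ 706 N

On the verge of sliding up the incline, friction equals μN and acts down the slope.
Perpendicular: N + P sin 4° = W cos 31.2° = 759.5 N.
Along incline: P cos 4° = W sin 31.2° + μN  with W sin 31.2° = 459.9 N.
Solving the pair for P and N: P = 772.3 N, N = 705.6 N (and f = μN = 310.5 N).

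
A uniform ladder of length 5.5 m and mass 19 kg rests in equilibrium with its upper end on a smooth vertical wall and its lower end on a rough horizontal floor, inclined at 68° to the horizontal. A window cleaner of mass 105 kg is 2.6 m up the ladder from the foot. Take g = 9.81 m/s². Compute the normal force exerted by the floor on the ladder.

ΣF_y = 0: N_floor = 19×9.81 + 105×9.81 = 1216.4 N.

N_floor ≈ 1220 N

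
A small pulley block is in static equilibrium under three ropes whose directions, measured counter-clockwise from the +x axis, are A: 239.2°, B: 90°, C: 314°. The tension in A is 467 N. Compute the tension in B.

Resolve: ΣF_x = 467 cos 239.2° + T_B cos 90° + T_C cos 314° = 0.
        ΣF_y = 467 sin 239.2° + T_B sin 90° + T_C sin 314° = 0.
The known terms sum to (-239.1, -401.1) N, so 0.0000 T_B + 0.6947 T_C = 239.1 and 1.0000 T_B − 0.7193 T_C = 401.1.
Solving simultaneously: T_B = 648.8 N, T_C = 344.2 N.

T_B ≈ 649 N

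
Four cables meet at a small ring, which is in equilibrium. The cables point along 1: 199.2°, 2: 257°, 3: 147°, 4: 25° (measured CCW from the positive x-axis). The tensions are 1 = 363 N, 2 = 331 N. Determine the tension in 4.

Resolve: ΣF_x = 363 cos 199.2° + 331 cos 257° + T_3 cos 147° + T_4 cos 25° = 0.
        ΣF_y = 363 sin 199.2° + 331 sin 257° + T_3 sin 147° + T_4 sin 25° = 0.
The known terms sum to (-417.3, -441.9) N, so -0.8387 T_3 + 0.9063 T_4 = 417.3 and 0.5446 T_3 + 0.4226 T_4 = 441.9.
Solving simultaneously: T_3 = 264.3 N, T_4 = 705 N.

T_4 ≈ 705 N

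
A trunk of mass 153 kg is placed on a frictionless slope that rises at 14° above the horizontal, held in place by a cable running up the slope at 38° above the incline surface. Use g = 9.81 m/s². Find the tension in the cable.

T ≈ 461 N

Take axes along and perpendicular to the incline. Weight components: W sin 14° = 363.1 N down-slope, W cos 14° = 1456 N into the surface.
Along incline: T cos 38° = W sin 14° → T = 460.8 N.
Perpendicular: N = W cos 14° − T sin 38° = 1173 N.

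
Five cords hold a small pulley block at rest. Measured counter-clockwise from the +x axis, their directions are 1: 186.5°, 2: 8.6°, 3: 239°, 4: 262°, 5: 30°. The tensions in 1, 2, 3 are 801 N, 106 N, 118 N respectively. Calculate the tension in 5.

T_5 ≈ 914 N

Resolve: ΣF_x = 801 cos 186.5° + 106 cos 8.6° + 118 cos 239° + T_4 cos 262° + T_5 cos 30° = 0.
        ΣF_y = 801 sin 186.5° + 106 sin 8.6° + 118 sin 239° + T_4 sin 262° + T_5 sin 30° = 0.
The known terms sum to (-751.8, -176) N, so -0.1392 T_4 + 0.8660 T_5 = 751.8 and -0.9903 T_4 + 0.5000 T_5 = 176.
Solving simultaneously: T_4 = 283.6 N, T_5 = 913.7 N.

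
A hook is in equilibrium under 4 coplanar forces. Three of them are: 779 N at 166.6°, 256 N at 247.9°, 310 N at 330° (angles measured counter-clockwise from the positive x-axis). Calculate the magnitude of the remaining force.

Sum the known components: ΣF_x = -585.6 N, ΣF_y = -211.7 N.
For equilibrium the remaining force must supply (−ΣF_x, −ΣF_y) = (585.6, 211.7) N.
Magnitude = √((585.6)² + (211.7)²) = 622.7 N; direction = atan2(211.7, 585.6) = 19.9°.

F ≈ 623 N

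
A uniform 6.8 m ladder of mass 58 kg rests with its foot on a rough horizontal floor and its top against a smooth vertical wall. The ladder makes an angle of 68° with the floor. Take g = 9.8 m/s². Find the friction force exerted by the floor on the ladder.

f ≈ 115 N

Torques about the foot: N_wall · 6.8 sin 68° = 58×9.8×3.4 cos 68° → N_wall = 114.82 N.
ΣF_x = 0: f_floor = N_wall = 114.82 N.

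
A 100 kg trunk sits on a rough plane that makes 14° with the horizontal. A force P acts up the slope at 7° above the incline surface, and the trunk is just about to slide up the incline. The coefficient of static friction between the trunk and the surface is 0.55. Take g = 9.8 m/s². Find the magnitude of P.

On the verge of sliding up the incline, friction equals μN and acts down the slope.
Perpendicular: N + P sin 7° = W cos 14° = 950.9 N.
Along incline: P cos 7° = W sin 14° + μN  with W sin 14° = 237.1 N.
Solving the pair for P and N: P = 717.3 N, N = 863.5 N (and f = μN = 474.9 N).

P ≈ 717 N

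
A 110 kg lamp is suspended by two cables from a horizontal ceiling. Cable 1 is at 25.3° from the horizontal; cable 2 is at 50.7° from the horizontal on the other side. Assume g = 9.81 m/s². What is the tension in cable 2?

Weight W = 110 × 9.81 = 1079 N acts straight down.
Horizontal: T_1 cos 25.3° = T_2 cos 50.7°  →  T_1 = 0.7006 T_2.
Vertical: T_1 sin 25.3° + T_2 sin 50.7° = 1079.
Substituting the horizontal relation into the vertical equation gives 1.073 T_2 = 1079, so T_2 = 1005 N.

T_2 ≈ 1010 N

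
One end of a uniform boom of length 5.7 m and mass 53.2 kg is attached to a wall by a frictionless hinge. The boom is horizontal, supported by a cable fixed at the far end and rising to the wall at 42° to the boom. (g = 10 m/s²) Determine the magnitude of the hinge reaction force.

|H| ≈ 398 N

Take torques about the hinge: T sin 42° · 5.7 = 53.2×10×2.85 = 1516.2 N·m.
So T = 1516.2 / (0.6691 × 5.7) = 397.53 N.
ΣF_x = 0: H_x = T cos 42° = 295.42 N.
ΣF_y = 0: H_y = (53.2×10) − T sin 42° = 532 − 266 = 266 N.
|H| = √(H_x² + H_y²) = √((295.42)² + (266)²) = 397.53 N.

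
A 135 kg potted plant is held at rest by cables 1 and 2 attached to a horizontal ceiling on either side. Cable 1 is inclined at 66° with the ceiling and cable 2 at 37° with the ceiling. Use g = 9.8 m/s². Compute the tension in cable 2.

Weight W = 135 × 9.8 = 1323 N acts straight down.
Horizontal: T_1 cos 66° = T_2 cos 37°  →  T_1 = 1.964 T_2.
Vertical: T_1 sin 66° + T_2 sin 37° = 1323.
Substituting the horizontal relation into the vertical equation gives 2.396 T_2 = 1323, so T_2 = 552.3 N.

T_2 ≈ 552 N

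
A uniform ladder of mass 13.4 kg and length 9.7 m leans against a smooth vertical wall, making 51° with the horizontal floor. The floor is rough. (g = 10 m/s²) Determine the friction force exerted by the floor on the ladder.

Torques about the foot: N_wall · 9.7 sin 51° = 13.4×10×4.85 cos 51° → N_wall = 54.256 N.
ΣF_x = 0: f_floor = N_wall = 54.256 N.

f ≈ 54.3 N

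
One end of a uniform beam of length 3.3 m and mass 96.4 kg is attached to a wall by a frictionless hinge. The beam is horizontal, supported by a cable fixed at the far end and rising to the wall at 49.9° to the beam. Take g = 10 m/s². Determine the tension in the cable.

T ≈ 630 N

Take torques about the hinge: T sin 49.9° · 3.3 = 96.4×10×1.65 = 1590.6 N·m.
So T = 1590.6 / (0.7649 × 3.3) = 630.13 N.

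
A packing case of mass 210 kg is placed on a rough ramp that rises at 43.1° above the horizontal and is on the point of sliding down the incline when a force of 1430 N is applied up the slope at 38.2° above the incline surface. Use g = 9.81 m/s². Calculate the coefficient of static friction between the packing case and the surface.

On the verge of sliding down the incline, friction is at its maximum μN and acts up the slope.
Perpendicular to incline: N = W cos 43.1° − P sin 38.2° = 1504 − 884.3 = 619.9 N.
Along incline: P cos 38.2° + μN = W sin 43.1° → μ = (W sin 43.1° − P cos 38.2°) / N = 0.4579.

μ ≈ 0.458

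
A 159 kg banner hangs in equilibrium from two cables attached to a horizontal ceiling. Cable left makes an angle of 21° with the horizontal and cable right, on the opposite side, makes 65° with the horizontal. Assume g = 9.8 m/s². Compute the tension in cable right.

T_right ≈ 1460 N

Weight W = 159 × 9.8 = 1558 N acts straight down.
Horizontal: T_left cos 21° = T_right cos 65°  →  T_left = 0.4527 T_right.
Vertical: T_left sin 21° + T_right sin 65° = 1558.
Substituting the horizontal relation into the vertical equation gives 1.069 T_right = 1558, so T_right = 1458 N.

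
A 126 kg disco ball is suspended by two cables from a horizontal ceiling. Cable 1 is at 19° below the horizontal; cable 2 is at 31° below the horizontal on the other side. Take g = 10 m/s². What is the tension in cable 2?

T_2 ≈ 1560 N

Weight W = 126 × 10 = 1260 N acts straight down.
Horizontal: T_1 cos 19° = T_2 cos 31°  →  T_1 = 0.9066 T_2.
Vertical: T_1 sin 19° + T_2 sin 31° = 1260.
Substituting the horizontal relation into the vertical equation gives 0.8102 T_2 = 1260, so T_2 = 1555 N.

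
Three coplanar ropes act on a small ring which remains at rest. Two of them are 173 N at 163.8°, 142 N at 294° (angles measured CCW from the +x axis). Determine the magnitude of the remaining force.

F ≈ 136 N

Sum the known components: ΣF_x = -108.4 N, ΣF_y = -81.46 N.
For equilibrium the remaining force must supply (−ΣF_x, −ΣF_y) = (108.4, 81.46) N.
Magnitude = √((108.4)² + (81.46)²) = 135.6 N; direction = atan2(81.46, 108.4) = 36.9°.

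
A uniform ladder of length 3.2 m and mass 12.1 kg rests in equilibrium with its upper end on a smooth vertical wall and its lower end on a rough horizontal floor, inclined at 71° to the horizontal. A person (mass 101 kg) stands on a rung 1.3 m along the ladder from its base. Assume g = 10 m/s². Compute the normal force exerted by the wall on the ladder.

N_wall ≈ 162 N

Torques about the foot: N_wall · 3.2 sin 71° = 12.1×10×1.6 cos 71° + 101×10×1.3 cos 71° → N_wall = 162.11 N.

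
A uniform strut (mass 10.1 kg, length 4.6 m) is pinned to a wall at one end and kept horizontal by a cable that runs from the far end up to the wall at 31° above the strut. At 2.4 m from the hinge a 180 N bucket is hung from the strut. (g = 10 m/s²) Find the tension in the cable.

T ≈ 280 N

Take torques about the hinge: T sin 31° · 4.6 = 10.1×10×2.3 + 180×2.4 = 664.3 N·m.
So T = 664.3 / (0.5150 × 4.6) = 280.39 N.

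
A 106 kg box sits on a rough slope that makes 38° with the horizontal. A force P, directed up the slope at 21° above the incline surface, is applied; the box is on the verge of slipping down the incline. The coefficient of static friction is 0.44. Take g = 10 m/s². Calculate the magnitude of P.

P ≈ 367 N

On the verge of sliding down the incline, friction equals μN and acts up the slope.
Perpendicular: N + P sin 21° = W cos 38° = 835.3 N.
Along incline: P cos 21° + μN = W sin 38° with W sin 38° = 652.6 N.
Solving the pair for P and N: P = 367.4 N, N = 703.6 N (and f = μN = 309.6 N).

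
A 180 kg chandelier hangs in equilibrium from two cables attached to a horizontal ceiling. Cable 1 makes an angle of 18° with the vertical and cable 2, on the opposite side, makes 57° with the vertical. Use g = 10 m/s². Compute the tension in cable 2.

Angles from the horizontal: cable 1 is 90° − 18° = 72°, cable 2 is 90° − 57° = 33°.
Weight W = 180 × 10 = 1800 N acts straight down.
Horizontal: T_1 cos 72° = T_2 cos 33°  →  T_1 = 2.714 T_2.
Vertical: T_1 sin 72° + T_2 sin 33° = 1800.
Substituting the horizontal relation into the vertical equation gives 3.126 T_2 = 1800, so T_2 = 575.9 N.

T_2 ≈ 576 N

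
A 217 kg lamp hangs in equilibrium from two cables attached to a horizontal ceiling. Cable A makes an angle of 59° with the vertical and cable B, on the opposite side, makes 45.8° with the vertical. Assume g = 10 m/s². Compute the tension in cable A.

Angles from the horizontal: cable A is 90° − 59° = 31°, cable B is 90° − 45.8° = 44.2°.
Weight W = 217 × 10 = 2170 N acts straight down.
Horizontal: T_A cos 31° = T_B cos 44.2°  →  T_B = 1.196 T_A.
Vertical: T_A sin 31° + T_B sin 44.2° = 2170.
Substituting the horizontal relation into the vertical equation gives 1.349 T_A = 2170, so T_A = 1609 N.

T_A ≈ 1610 N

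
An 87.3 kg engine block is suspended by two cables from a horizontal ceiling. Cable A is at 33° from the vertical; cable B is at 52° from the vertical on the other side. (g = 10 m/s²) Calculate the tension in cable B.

Angles from the horizontal: cable A is 90° − 33° = 57°, cable B is 90° − 52° = 38°.
Weight W = 87.3 × 10 = 873 N acts straight down.
Horizontal: T_A cos 57° = T_B cos 38°  →  T_A = 1.447 T_B.
Vertical: T_A sin 57° + T_B sin 38° = 873.
Substituting the horizontal relation into the vertical equation gives 1.829 T_B = 873, so T_B = 477.3 N.

T_B ≈ 477 N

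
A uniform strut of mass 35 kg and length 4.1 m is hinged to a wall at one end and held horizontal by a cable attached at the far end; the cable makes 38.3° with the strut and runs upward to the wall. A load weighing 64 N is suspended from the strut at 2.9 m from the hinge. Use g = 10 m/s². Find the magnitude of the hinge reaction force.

|H| ≈ 340 N

Take torques about the hinge: T sin 38.3° · 4.1 = 35×10×2.05 + 64×2.9 = 903.1 N·m.
So T = 903.1 / (0.6198 × 4.1) = 355.4 N.
ΣF_x = 0: H_x = T cos 38.3° = 278.91 N.
ΣF_y = 0: H_y = (35×10 + 64) − T sin 38.3° = 414 − 220.27 = 193.73 N.
|H| = √(H_x² + H_y²) = √((278.91)² + (193.73)²) = 339.59 N.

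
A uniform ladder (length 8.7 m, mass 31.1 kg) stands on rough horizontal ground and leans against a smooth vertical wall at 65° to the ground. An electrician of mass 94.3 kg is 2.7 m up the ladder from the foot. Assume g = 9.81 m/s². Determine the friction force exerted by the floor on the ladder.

f ≈ 205 N

Torques about the foot: N_wall · 8.7 sin 65° = 31.1×9.81×4.35 cos 65° + 94.3×9.81×2.7 cos 65° → N_wall = 205.01 N.
ΣF_x = 0: f_floor = N_wall = 205.01 N.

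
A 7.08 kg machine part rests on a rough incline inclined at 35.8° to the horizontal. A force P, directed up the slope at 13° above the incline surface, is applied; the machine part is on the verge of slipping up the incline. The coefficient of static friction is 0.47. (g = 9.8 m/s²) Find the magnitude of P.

On the verge of sliding up the incline, friction equals μN and acts down the slope.
Perpendicular: N + P sin 13° = W cos 35.8° = 56.27 N.
Along incline: P cos 13° = W sin 35.8° + μN  with W sin 35.8° = 40.59 N.
Solving the pair for P and N: P = 62.06 N, N = 42.31 N (and f = μN = 19.89 N).

P ≈ 62.1 N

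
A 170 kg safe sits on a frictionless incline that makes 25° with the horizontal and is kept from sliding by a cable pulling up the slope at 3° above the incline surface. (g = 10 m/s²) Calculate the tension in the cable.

T ≈ 719 N

Take axes along and perpendicular to the incline. Weight components: W sin 25° = 718.5 N down-slope, W cos 25° = 1541 N into the surface.
Along incline: T cos 3° = W sin 25° → T = 719.4 N.
Perpendicular: N = W cos 25° − T sin 3° = 1503 N.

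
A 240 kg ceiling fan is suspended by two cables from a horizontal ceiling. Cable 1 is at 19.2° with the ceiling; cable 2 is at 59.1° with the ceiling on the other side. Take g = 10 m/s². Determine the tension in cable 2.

Weight W = 240 × 10 = 2400 N acts straight down.
Horizontal: T_1 cos 19.2° = T_2 cos 59.1°  →  T_1 = 0.5438 T_2.
Vertical: T_1 sin 19.2° + T_2 sin 59.1° = 2400.
Substituting the horizontal relation into the vertical equation gives 1.037 T_2 = 2400, so T_2 = 2315 N.

T_2 ≈ 2310 N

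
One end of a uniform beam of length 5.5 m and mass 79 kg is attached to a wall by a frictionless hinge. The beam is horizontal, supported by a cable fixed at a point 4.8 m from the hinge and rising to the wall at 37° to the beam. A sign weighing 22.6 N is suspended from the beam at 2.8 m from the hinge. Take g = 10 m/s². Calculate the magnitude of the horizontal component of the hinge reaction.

Take torques about the hinge: T sin 37° · 4.8 = 79×10×2.75 + 22.6×2.8 = 2235.8 N·m.
So T = 2235.8 / (0.6018 × 4.8) = 773.97 N.
ΣF_x = 0: H_x = T cos 37° = 618.12 N.

H_x ≈ 618 N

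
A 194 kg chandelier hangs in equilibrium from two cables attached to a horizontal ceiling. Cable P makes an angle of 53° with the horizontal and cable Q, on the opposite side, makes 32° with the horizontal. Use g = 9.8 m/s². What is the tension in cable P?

T_P ≈ 1620 N

Weight W = 194 × 9.8 = 1901 N acts straight down.
Horizontal: T_P cos 53° = T_Q cos 32°  →  T_Q = 0.7096 T_P.
Vertical: T_P sin 53° + T_Q sin 32° = 1901.
Substituting the horizontal relation into the vertical equation gives 1.175 T_P = 1901, so T_P = 1618 N.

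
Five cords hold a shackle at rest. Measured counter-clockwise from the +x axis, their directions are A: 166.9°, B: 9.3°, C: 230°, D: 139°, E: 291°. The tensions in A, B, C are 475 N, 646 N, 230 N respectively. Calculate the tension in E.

Resolve: ΣF_x = 475 cos 166.9° + 646 cos 9.3° + 230 cos 230° + T_D cos 139° + T_E cos 291° = 0.
        ΣF_y = 475 sin 166.9° + 646 sin 9.3° + 230 sin 230° + T_D sin 139° + T_E sin 291° = 0.
The known terms sum to (27.03, 35.87) N, so -0.7547 T_D + 0.3584 T_E = -27.03 and 0.6561 T_D − 0.9336 T_E = -35.87.
Solving simultaneously: T_D = 81.13 N, T_E = 95.43 N.

T_E ≈ 95.4 N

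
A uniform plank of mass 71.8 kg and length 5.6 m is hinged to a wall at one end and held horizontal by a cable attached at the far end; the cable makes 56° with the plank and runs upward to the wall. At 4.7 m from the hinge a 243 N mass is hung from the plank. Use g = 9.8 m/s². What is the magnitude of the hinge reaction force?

Take torques about the hinge: T sin 56° · 5.6 = 71.8×9.8×2.8 + 243×4.7 = 3112.3 N·m.
So T = 3112.3 / (0.8290 × 5.6) = 670.38 N.
ΣF_x = 0: H_x = T cos 56° = 374.87 N.
ΣF_y = 0: H_y = (71.8×9.8 + 243) − T sin 56° = 946.64 − 555.77 = 390.87 N.
|H| = √(H_x² + H_y²) = √((374.87)² + (390.87)²) = 541.58 N.

|H| ≈ 542 N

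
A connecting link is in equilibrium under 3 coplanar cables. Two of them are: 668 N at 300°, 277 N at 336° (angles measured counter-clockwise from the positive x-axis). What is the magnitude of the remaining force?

Sum the known components: ΣF_x = 587.1 N, ΣF_y = -691.2 N.
For equilibrium the remaining force must supply (−ΣF_x, −ΣF_y) = (-587.1, 691.2) N.
Magnitude = √((-587.1)² + (691.2)²) = 906.8 N; direction = atan2(691.2, -587.1) = 130.3°.

F ≈ 907 N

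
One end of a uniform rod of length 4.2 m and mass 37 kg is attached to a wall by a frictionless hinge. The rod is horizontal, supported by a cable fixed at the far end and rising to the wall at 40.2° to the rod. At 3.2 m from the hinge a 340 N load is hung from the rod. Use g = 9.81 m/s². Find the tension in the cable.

T ≈ 683 N

Take torques about the hinge: T sin 40.2° · 4.2 = 37×9.81×2.1 + 340×3.2 = 1850.2 N·m.
So T = 1850.2 / (0.6455 × 4.2) = 682.51 N.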